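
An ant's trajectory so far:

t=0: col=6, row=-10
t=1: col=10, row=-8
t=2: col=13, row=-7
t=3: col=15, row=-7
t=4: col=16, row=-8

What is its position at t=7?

First differences are (+4,+2), (+3,+1), (+2,+0), (+1,-1); their common second difference is (-1,-1) (constant acceleration).
step 5: col=16, row=-8 + (+0,-2) → col=16, row=-10
step 6: col=16, row=-10 + (-1,-3) → col=15, row=-13
step 7: col=15, row=-13 + (-2,-4) → col=13, row=-17

col=13, row=-17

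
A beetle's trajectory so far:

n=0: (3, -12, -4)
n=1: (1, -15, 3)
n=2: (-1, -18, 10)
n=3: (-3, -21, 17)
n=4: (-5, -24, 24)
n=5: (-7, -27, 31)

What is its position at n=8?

Constant displacement of (-2, -3, +7) per step.
step 6: (-7, -27, 31) + (-2, -3, +7) → (-9, -30, 38)
step 7: (-9, -30, 38) + (-2, -3, +7) → (-11, -33, 45)
step 8: (-11, -33, 45) + (-2, -3, +7) → (-13, -36, 52)

(-13, -36, 52)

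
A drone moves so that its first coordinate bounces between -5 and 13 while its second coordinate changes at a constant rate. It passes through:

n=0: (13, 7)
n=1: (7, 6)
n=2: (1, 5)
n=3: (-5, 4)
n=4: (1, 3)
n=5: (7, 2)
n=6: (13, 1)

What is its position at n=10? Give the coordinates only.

(1, -3)

The first coordinate travels 6 per step and bounces off the walls at -5 and 13.
  step 7: 13 → 7
  step 8: 7 → 1
  step 9: 1 → -5
  step 10: -5 → 1
The second coordinate changes by -1 each step: at step 10 it is -3.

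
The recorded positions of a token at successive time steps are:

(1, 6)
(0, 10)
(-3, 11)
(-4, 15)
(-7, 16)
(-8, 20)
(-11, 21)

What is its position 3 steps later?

(-16, 30)

Differencing gives (-1, +4), (-3, +1), (-1, +4), (-3, +1), (-1, +4), (-3, +1). This is the pattern (-1, +4), (-3, +1) repeated.
step 7: apply (-1, +4) → (-12, 25)
step 8: apply (-3, +1) → (-15, 26)
step 9: apply (-1, +4) → (-16, 30)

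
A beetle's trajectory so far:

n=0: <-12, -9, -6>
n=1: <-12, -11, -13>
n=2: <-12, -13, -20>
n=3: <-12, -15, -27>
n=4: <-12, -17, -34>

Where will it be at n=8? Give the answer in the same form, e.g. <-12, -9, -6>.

<-12, -25, -62>

The position changes by <+0, -2, -7> every step.
step 5: <-12, -17, -34> + <+0, -2, -7> → <-12, -19, -41>
step 6: <-12, -19, -41> + <+0, -2, -7> → <-12, -21, -48>
step 7: <-12, -21, -48> + <+0, -2, -7> → <-12, -23, -55>
step 8: <-12, -23, -55> + <+0, -2, -7> → <-12, -25, -62>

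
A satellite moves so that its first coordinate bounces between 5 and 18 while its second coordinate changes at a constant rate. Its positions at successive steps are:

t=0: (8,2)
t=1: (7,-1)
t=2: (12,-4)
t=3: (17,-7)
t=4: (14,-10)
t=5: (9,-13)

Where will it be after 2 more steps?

The first coordinate reflects between 5 and 18, moving 5 per step.
  step 6: 9 → 6
  step 7: 6 → 11
The second coordinate changes by -3 each step: at step 7 it is -19.

(11,-19)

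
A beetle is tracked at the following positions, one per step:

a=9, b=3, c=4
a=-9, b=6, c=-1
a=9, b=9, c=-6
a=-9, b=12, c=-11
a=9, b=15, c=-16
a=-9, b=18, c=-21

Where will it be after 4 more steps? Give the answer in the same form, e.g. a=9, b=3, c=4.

A: cycles through 9, -9 every 2 steps. Step 9 lands at position 1 of the cycle → -9.
B: linear, +3 per step → 30 at step 9.
C: linear, -5 per step → -41 at step 9.

a=-9, b=30, c=-41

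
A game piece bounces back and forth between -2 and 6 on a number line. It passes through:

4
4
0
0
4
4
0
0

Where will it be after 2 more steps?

The value reflects between -2 and 6, moving 4 per step.
  step 8: 0 → 4
  step 9: 4 → 4

4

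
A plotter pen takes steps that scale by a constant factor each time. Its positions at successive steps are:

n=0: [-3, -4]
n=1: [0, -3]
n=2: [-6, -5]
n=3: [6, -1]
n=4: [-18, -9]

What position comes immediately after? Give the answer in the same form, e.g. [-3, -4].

[30, 7]

Step-to-step displacements: [+3, +1], [-6, -2], [+12, +4], [-24, -8]; each is -2× the previous.
step 5: [-18, -9] + [+48, +16] → [30, 7]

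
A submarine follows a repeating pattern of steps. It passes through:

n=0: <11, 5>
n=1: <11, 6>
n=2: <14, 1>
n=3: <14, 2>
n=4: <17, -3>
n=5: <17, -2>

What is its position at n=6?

<20, -7>

Differencing gives <+0, +1>, <+3, -5>, <+0, +1>, <+3, -5>, <+0, +1>. This is the pattern <+0, +1>, <+3, -5> repeated.
step 6: apply <+3, -5> → <20, -7>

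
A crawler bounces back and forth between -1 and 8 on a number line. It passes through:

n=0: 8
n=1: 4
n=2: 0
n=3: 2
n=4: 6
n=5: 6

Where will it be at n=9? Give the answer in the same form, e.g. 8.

The value reflects between -1 and 8, moving 4 per step.
  step 6: 6 → 2
  step 7: 2 → 0
  step 8: 0 → 4
  step 9: 4 → 8

8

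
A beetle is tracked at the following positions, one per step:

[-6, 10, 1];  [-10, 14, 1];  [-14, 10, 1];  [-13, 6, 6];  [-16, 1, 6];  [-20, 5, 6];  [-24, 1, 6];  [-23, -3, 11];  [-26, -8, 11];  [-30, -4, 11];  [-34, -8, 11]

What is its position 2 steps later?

Differencing gives [-4, +4, +0], [-4, -4, +0], [+1, -4, +5], [-3, -5, +0], [-4, +4, +0], [-4, -4, +0], [+1, -4, +5], [-3, -5, +0], [-4, +4, +0], [-4, -4, +0]. This is the pattern [-4, +4, +0], [-4, -4, +0], [+1, -4, +5], [-3, -5, +0] repeated.
step 11: apply [+1, -4, +5] → [-33, -12, 16]
step 12: apply [-3, -5, +0] → [-36, -17, 16]

[-36, -17, 16]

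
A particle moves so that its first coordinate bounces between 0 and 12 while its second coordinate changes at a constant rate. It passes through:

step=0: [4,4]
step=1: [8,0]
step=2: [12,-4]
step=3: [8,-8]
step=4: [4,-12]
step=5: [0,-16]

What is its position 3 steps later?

The first coordinate reflects between 0 and 12, moving 4 per step.
  step 6: 0 → 4
  step 7: 4 → 8
  step 8: 8 → 12
The second coordinate changes by -4 each step: at step 8 it is -28.

[12,-28]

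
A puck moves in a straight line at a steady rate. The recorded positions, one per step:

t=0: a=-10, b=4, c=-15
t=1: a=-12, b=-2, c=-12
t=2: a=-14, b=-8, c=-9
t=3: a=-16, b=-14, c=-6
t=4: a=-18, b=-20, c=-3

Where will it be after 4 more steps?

a=-26, b=-44, c=9

Each step adds (-2, -6, +3) to the position.
step 5: a=-18, b=-20, c=-3 + (-2, -6, +3) → a=-20, b=-26, c=0
step 6: a=-20, b=-26, c=0 + (-2, -6, +3) → a=-22, b=-32, c=3
step 7: a=-22, b=-32, c=3 + (-2, -6, +3) → a=-24, b=-38, c=6
step 8: a=-24, b=-38, c=6 + (-2, -6, +3) → a=-26, b=-44, c=9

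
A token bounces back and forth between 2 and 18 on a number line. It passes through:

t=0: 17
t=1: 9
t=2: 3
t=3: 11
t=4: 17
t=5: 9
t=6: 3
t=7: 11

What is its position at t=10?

The value reflects between 2 and 18, moving 8 per step.
  step 8: 11 → 17
  step 9: 17 → 9
  step 10: 9 → 3

3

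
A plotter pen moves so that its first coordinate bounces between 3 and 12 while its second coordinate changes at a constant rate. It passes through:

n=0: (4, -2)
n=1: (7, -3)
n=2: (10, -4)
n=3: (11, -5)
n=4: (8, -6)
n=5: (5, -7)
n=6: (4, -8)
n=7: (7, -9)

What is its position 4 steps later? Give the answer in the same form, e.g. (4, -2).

(5, -13)

The first coordinate travels 3 per step and bounces off the walls at 3 and 12.
  step 8: 7 → 10
  step 9: 10 → 11
  step 10: 11 → 8
  step 11: 8 → 5
The second coordinate changes by -1 each step: at step 11 it is -13.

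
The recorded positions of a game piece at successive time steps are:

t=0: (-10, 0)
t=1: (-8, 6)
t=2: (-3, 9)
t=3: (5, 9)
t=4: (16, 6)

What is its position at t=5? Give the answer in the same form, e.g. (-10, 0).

First differences are (+2, +6), (+5, +3), (+8, +0), (+11, -3); their common second difference is (+3, -3) (constant acceleration).
step 5: (16, 6) + (+14, -6) → (30, 0)

(30, 0)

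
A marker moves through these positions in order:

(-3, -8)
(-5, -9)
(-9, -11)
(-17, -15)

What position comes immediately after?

Step-to-step displacements: (-2, -1), (-4, -2), (-8, -4); each is 2× the previous.
step 4: (-17, -15) + (-16, -8) → (-33, -23)

(-33, -23)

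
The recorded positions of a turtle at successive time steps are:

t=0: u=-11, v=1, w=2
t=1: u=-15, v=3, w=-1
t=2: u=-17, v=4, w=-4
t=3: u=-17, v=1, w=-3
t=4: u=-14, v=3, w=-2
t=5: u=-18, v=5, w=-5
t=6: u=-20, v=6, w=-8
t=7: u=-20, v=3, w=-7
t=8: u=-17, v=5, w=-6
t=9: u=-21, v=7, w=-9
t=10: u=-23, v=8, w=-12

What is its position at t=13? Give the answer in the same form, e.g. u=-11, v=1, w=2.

Step-to-step displacements: (-4, +2, -3), (-2, +1, -3), (+0, -3, +1), (+3, +2, +1), (-4, +2, -3), (-2, +1, -3), (+0, -3, +1), (+3, +2, +1), (-4, +2, -3), (-2, +1, -3) — a repeating cycle of length 4.
step 11: apply (+0, -3, +1) → u=-23, v=5, w=-11
step 12: apply (+3, +2, +1) → u=-20, v=7, w=-10
step 13: apply (-4, +2, -3) → u=-24, v=9, w=-13

u=-24, v=9, w=-13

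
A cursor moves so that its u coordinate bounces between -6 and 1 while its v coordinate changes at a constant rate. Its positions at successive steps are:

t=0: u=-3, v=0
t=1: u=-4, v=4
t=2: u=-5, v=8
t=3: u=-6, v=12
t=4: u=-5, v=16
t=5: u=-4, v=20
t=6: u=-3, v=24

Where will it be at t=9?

The u coordinate reflects between -6 and 1, moving 1 per step.
  step 7: -3 → -2
  step 8: -2 → -1
  step 9: -1 → 0
The v coordinate changes by +4 each step: at step 9 it is 36.

u=0, v=36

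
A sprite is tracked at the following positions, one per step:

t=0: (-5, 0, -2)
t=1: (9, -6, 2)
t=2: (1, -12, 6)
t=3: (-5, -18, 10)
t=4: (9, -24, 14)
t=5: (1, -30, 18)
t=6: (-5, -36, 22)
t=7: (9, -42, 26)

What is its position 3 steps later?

(9, -60, 38)

First: cycles through -5, 9, 1 every 3 steps. Step 10 lands at position 1 of the cycle → 9.
Second: linear, -6 per step → -60 at step 10.
Third: linear, +4 per step → 38 at step 10.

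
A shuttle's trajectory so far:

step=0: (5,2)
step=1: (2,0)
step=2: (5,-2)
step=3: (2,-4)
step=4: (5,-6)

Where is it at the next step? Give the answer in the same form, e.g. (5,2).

The first coordinate repeats the cycle [5, 2] with period 2; step 5 mod 2 = 1, giving 2.
The second coordinate changes by -2 each step, so at step 5 it is 2 + 5·(-2) = -8.

(2,-8)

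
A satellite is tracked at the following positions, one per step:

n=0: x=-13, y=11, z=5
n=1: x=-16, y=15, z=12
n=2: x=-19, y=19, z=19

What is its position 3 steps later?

x=-28, y=31, z=40

Constant displacement of (-3,+4,+7) per step.
step 3: x=-19, y=19, z=19 + (-3,+4,+7) → x=-22, y=23, z=26
step 4: x=-22, y=23, z=26 + (-3,+4,+7) → x=-25, y=27, z=33
step 5: x=-25, y=27, z=33 + (-3,+4,+7) → x=-28, y=31, z=40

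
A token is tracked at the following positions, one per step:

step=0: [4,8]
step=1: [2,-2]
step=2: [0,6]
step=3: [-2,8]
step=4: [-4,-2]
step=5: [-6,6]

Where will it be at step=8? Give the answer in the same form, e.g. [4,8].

The first coordinate changes by -2 each step, so at step 8 it is 4 + 8·(-2) = -12.
The second coordinate repeats the cycle [8, -2, 6] with period 3; step 8 mod 3 = 2, giving 6.

[-12,6]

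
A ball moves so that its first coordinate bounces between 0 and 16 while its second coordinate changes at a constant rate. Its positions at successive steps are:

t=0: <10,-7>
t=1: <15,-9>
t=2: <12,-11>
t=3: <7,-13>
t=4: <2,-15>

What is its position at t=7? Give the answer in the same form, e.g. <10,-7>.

<13,-21>

The first coordinate reflects between 0 and 16, moving 5 per step.
  step 5: 2 → 3
  step 6: 3 → 8
  step 7: 8 → 13
The second coordinate changes by -2 each step: at step 7 it is -21.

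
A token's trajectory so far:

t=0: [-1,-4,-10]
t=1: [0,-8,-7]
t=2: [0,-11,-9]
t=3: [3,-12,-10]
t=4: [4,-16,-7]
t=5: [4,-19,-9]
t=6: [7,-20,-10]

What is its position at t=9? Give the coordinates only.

[11,-28,-10]

Step-to-step displacements: [+1,-4,+3], [+0,-3,-2], [+3,-1,-1], [+1,-4,+3], [+0,-3,-2], [+3,-1,-1] — a repeating cycle of length 3.
step 7: apply [+1,-4,+3] → [8,-24,-7]
step 8: apply [+0,-3,-2] → [8,-27,-9]
step 9: apply [+3,-1,-1] → [11,-28,-10]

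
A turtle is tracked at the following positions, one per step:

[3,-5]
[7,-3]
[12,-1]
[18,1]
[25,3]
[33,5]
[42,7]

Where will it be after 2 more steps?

First differences are [+4,+2], [+5,+2], [+6,+2], [+7,+2], [+8,+2], [+9,+2]; their common second difference is [+1,+0] (constant acceleration).
step 7: [42,7] + [+10,+2] → [52,9]
step 8: [52,9] + [+11,+2] → [63,11]

[63,11]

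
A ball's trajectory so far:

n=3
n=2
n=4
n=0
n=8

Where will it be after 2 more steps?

n=24

Step-to-step displacements: -1, +2, -4, +8; each is -2× the previous.
step 5: 8 − 16 → n=-8
step 6: -8 + 32 → n=24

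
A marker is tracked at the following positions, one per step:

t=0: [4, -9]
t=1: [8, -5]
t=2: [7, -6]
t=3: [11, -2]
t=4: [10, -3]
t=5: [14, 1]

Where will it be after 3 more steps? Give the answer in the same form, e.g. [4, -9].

Differencing gives [+4, +4], [-1, -1], [+4, +4], [-1, -1], [+4, +4]. This is the pattern [+4, +4], [-1, -1] repeated.
step 6: apply [-1, -1] → [13, 0]
step 7: apply [+4, +4] → [17, 4]
step 8: apply [-1, -1] → [16, 3]

[16, 3]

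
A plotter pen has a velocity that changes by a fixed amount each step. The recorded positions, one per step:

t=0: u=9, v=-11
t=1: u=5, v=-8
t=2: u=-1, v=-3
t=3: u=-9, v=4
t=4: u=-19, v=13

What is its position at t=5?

Successive displacements: (-4,+3), (-6,+5), (-8,+7), (-10,+9) — each changes by (-2,+2).
step 5: u=-19, v=13 + (-12,+11) → u=-31, v=24

u=-31, v=24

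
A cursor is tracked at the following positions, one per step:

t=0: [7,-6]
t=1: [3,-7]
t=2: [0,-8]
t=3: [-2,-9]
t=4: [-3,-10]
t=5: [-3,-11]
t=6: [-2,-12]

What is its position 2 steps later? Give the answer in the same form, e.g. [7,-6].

[3,-14]

First differences are [-4,-1], [-3,-1], [-2,-1], [-1,-1], [+0,-1], [+1,-1]; their common second difference is [+1,+0] (constant acceleration).
step 7: [-2,-12] + [+2,-1] → [0,-13]
step 8: [0,-13] + [+3,-1] → [3,-14]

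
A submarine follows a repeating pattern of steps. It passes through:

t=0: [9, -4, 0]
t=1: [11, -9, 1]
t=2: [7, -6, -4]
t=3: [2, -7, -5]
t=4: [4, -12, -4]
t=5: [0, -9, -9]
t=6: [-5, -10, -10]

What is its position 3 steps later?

[-12, -13, -15]

Step-to-step displacements: [+2, -5, +1], [-4, +3, -5], [-5, -1, -1], [+2, -5, +1], [-4, +3, -5], [-5, -1, -1] — a repeating cycle of length 3.
step 7: apply [+2, -5, +1] → [-3, -15, -9]
step 8: apply [-4, +3, -5] → [-7, -12, -14]
step 9: apply [-5, -1, -1] → [-12, -13, -15]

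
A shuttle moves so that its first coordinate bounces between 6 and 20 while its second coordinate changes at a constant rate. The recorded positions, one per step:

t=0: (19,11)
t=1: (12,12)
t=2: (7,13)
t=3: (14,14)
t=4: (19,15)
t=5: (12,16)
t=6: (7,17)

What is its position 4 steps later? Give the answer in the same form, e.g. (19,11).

(7,21)

The first coordinate travels 7 per step and bounces off the walls at 6 and 20.
  step 7: 7 → 14
  step 8: 14 → 19
  step 9: 19 → 12
  step 10: 12 → 7
The second coordinate changes by +1 each step: at step 10 it is 21.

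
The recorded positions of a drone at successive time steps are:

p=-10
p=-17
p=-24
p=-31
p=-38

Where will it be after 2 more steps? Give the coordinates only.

p=-52

Each step adds -7 to the position.
step 5: -38 − 7 → p=-45
step 6: -45 − 7 → p=-52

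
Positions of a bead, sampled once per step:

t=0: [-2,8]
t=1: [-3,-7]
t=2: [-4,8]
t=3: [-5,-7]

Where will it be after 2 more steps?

[-7,-7]

First: linear, -1 per step → -7 at step 5.
Second: cycles through 8, -7 every 2 steps. Step 5 lands at position 1 of the cycle → -7.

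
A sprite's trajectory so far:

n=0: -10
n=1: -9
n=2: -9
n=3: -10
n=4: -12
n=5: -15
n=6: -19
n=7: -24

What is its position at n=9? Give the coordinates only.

-37

First differences are +1, +0, -1, -2, -3, -4, -5; their common second difference is -1 (constant acceleration).
step 8: -24 − 6 → -30
step 9: -30 − 7 → -37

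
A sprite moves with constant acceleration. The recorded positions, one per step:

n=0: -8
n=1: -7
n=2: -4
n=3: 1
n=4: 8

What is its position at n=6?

28

Taking differences between consecutive positions: +1, +3, +5, +7. These grow by +2 each step.
step 5: 8 + 9 → 17
step 6: 17 + 11 → 28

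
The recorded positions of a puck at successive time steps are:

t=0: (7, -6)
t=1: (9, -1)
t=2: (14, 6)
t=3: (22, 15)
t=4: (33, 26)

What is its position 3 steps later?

First differences are (+2, +5), (+5, +7), (+8, +9), (+11, +11); their common second difference is (+3, +2) (constant acceleration).
step 5: (33, 26) + (+14, +13) → (47, 39)
step 6: (47, 39) + (+17, +15) → (64, 54)
step 7: (64, 54) + (+20, +17) → (84, 71)

(84, 71)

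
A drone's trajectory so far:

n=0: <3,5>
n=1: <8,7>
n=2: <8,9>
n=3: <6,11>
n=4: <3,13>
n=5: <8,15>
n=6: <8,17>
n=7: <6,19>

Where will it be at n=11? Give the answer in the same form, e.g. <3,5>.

First: cycles through 3, 8, 8, 6 every 4 steps. Step 11 lands at position 3 of the cycle → 6.
Second: linear, +2 per step → 27 at step 11.

<6,27>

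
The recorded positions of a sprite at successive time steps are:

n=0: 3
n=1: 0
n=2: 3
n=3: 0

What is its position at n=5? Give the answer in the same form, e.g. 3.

Step-to-step displacements: -3, +3, -3; each is -1× the previous.
step 4: 0 + 3 → 3
step 5: 3 − 3 → 0

0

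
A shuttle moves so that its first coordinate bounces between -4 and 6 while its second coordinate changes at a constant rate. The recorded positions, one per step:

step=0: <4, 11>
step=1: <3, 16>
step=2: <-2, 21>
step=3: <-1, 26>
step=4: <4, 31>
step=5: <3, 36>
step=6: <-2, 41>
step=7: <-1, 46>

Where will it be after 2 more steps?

<3, 56>

The first coordinate reflects between -4 and 6, moving 5 per step.
  step 8: -1 → 4
  step 9: 4 → 3
The second coordinate changes by +5 each step: at step 9 it is 56.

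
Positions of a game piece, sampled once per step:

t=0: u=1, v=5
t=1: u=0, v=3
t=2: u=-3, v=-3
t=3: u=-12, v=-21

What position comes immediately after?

Step-to-step displacements: (-1,-2), (-3,-6), (-9,-18); each is 3× the previous.
step 4: u=-12, v=-21 + (-27,-54) → u=-39, v=-75

u=-39, v=-75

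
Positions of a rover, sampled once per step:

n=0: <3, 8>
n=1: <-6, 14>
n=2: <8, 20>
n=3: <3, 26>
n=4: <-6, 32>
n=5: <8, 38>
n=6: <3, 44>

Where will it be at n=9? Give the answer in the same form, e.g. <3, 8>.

The first coordinate repeats the cycle [3, -6, 8] with period 3; step 9 mod 3 = 0, giving 3.
The second coordinate changes by +6 each step, so at step 9 it is 8 + 9·(6) = 62.

<3, 62>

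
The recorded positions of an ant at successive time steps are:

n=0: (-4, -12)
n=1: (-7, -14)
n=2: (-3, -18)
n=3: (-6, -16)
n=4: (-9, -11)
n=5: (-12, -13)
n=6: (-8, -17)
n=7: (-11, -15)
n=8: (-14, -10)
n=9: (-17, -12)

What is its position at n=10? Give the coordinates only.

(-13, -16)

Step-to-step displacements: (-3, -2), (+4, -4), (-3, +2), (-3, +5), (-3, -2), (+4, -4), (-3, +2), (-3, +5), (-3, -2) — a repeating cycle of length 4.
step 10: apply (+4, -4) → (-13, -16)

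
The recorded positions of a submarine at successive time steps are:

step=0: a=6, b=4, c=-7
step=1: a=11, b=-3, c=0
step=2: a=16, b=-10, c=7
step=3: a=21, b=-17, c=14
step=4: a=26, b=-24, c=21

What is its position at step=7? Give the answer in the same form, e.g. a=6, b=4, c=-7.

The position changes by (+5, -7, +7) every step.
step 5: a=26, b=-24, c=21 + (+5, -7, +7) → a=31, b=-31, c=28
step 6: a=31, b=-31, c=28 + (+5, -7, +7) → a=36, b=-38, c=35
step 7: a=36, b=-38, c=35 + (+5, -7, +7) → a=41, b=-45, c=42

a=41, b=-45, c=42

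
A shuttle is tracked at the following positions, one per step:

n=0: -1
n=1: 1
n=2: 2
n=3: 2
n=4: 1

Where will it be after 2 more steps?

First differences are +2, +1, +0, -1; their common second difference is -1 (constant acceleration).
step 5: 1 − 2 → -1
step 6: -1 − 3 → -4

-4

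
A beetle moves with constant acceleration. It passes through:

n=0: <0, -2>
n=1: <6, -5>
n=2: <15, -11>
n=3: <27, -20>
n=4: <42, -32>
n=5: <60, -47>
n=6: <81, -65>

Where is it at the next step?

<105, -86>

Successive displacements: <+6, -3>, <+9, -6>, <+12, -9>, <+15, -12>, <+18, -15>, <+21, -18> — each changes by <+3, -3>.
step 7: <81, -65> + <+24, -21> → <105, -86>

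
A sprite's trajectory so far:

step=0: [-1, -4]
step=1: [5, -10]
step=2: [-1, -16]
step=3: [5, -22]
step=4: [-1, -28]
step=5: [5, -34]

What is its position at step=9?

The first coordinate repeats the cycle [-1, 5] with period 2; step 9 mod 2 = 1, giving 5.
The second coordinate changes by -6 each step, so at step 9 it is -4 + 9·(-6) = -58.

[5, -58]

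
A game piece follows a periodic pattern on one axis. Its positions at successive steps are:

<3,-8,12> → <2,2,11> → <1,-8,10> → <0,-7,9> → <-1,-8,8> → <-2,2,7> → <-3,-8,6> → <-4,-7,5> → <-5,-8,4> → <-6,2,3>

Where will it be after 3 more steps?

The first coordinate changes by -1 each step, so at step 12 it is 3 + 12·(-1) = -9.
The second coordinate repeats the cycle [-8, 2, -8, -7] with period 4; step 12 mod 4 = 0, giving -8.
The third coordinate changes by -1 each step, so at step 12 it is 12 + 12·(-1) = 0.

<-9,-8,0>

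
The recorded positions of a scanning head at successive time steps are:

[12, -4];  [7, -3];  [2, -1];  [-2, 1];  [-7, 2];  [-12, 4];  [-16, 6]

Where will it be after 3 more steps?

[-30, 11]

Differencing gives [-5, +1], [-5, +2], [-4, +2], [-5, +1], [-5, +2], [-4, +2]. This is the pattern [-5, +1], [-5, +2], [-4, +2] repeated.
step 7: apply [-5, +1] → [-21, 7]
step 8: apply [-5, +2] → [-26, 9]
step 9: apply [-4, +2] → [-30, 11]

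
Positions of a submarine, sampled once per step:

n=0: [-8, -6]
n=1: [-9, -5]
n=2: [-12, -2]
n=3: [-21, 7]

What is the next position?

Consecutive displacements [-1, +1], [-3, +3], [-9, +9] scale by a factor of 3 each step.
step 4: [-21, 7] + [-27, +27] → [-48, 34]

[-48, 34]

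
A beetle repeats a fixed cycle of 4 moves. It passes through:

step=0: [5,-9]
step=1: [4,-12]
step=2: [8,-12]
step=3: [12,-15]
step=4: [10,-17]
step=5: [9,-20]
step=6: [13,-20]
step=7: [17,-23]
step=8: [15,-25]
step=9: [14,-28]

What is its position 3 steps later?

[20,-33]

The moves between consecutive positions are [-1,-3], [+4,+0], [+4,-3], [-2,-2], [-1,-3], [+4,+0], [+4,-3], [-2,-2], [-1,-3]; they repeat the 4-cycle [[-1,-3], [+4,+0], [+4,-3], [-2,-2]].
step 10: apply [+4,+0] → [18,-28]
step 11: apply [+4,-3] → [22,-31]
step 12: apply [-2,-2] → [20,-33]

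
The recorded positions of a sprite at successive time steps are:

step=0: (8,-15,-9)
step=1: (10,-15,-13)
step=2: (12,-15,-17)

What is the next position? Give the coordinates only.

(14,-15,-21)

Constant displacement of (+2,+0,-4) per step.
step 3: (12,-15,-17) + (+2,+0,-4) → (14,-15,-21)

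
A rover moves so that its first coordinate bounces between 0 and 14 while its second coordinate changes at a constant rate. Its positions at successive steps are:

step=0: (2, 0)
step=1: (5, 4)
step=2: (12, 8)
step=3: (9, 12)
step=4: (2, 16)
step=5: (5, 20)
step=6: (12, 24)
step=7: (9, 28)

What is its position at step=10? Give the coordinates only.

The first coordinate reflects between 0 and 14, moving 7 per step.
  step 8: 9 → 2
  step 9: 2 → 5
  step 10: 5 → 12
The second coordinate changes by +4 each step: at step 10 it is 40.

(12, 40)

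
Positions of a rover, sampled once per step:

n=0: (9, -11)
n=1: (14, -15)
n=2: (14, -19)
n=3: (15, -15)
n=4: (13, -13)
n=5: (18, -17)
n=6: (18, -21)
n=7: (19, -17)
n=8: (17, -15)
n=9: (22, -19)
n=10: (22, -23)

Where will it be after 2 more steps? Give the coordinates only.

The moves between consecutive positions are (+5, -4), (+0, -4), (+1, +4), (-2, +2), (+5, -4), (+0, -4), (+1, +4), (-2, +2), (+5, -4), (+0, -4); they repeat the 4-cycle [(+5, -4), (+0, -4), (+1, +4), (-2, +2)].
step 11: apply (+1, +4) → (23, -19)
step 12: apply (-2, +2) → (21, -17)

(21, -17)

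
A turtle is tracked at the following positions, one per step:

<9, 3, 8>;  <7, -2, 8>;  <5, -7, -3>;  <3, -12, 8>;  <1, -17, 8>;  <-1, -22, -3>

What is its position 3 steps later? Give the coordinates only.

<-7, -37, -3>

The first coordinate changes by -2 each step, so at step 8 it is 9 + 8·(-2) = -7.
The second coordinate changes by -5 each step, so at step 8 it is 3 + 8·(-5) = -37.
The third coordinate repeats the cycle [8, 8, -3] with period 3; step 8 mod 3 = 2, giving -3.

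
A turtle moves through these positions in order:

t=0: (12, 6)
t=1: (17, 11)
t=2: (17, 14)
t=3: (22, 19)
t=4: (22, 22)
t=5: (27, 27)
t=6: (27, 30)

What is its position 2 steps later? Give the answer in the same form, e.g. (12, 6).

The moves between consecutive positions are (+5, +5), (+0, +3), (+5, +5), (+0, +3), (+5, +5), (+0, +3); they repeat the 2-cycle [(+5, +5), (+0, +3)].
step 7: apply (+5, +5) → (32, 35)
step 8: apply (+0, +3) → (32, 38)

(32, 38)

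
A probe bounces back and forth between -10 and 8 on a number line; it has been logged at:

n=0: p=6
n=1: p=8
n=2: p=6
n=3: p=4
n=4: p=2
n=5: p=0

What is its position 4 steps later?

p=-8

The value reflects between -10 and 8, moving 2 per step.
  step 6: 0 → -2
  step 7: -2 → -4
  step 8: -4 → -6
  step 9: -6 → -8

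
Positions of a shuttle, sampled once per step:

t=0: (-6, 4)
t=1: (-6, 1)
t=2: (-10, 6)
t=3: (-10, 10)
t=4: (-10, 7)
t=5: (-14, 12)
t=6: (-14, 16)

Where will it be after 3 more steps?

(-18, 22)

Step-to-step displacements: (+0, -3), (-4, +5), (+0, +4), (+0, -3), (-4, +5), (+0, +4) — a repeating cycle of length 3.
step 7: apply (+0, -3) → (-14, 13)
step 8: apply (-4, +5) → (-18, 18)
step 9: apply (+0, +4) → (-18, 22)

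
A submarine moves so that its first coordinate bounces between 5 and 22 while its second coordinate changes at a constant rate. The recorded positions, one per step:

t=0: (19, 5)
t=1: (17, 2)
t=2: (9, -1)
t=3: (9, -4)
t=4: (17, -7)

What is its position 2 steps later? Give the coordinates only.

The first coordinate travels 8 per step and bounces off the walls at 5 and 22.
  step 5: 17 → 19
  step 6: 19 → 11
The second coordinate changes by -3 each step: at step 6 it is -13.

(11, -13)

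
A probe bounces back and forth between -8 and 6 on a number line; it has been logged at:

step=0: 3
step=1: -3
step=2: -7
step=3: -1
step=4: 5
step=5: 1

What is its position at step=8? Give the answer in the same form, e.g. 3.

The value reflects between -8 and 6, moving 6 per step.
  step 6: 1 → -5
  step 7: -5 → -5
  step 8: -5 → 1

1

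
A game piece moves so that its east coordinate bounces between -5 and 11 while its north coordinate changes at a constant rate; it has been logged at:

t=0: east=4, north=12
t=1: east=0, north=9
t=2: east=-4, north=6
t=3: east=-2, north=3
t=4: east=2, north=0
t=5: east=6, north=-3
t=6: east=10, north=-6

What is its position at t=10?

east=-4, north=-18

The east coordinate reflects between -5 and 11, moving 4 per step.
  step 7: 10 → 8
  step 8: 8 → 4
  step 9: 4 → 0
  step 10: 0 → -4
The north coordinate changes by -3 each step: at step 10 it is -18.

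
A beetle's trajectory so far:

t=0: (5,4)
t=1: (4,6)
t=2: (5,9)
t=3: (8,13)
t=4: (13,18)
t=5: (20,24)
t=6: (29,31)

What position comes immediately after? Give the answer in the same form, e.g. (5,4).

First differences are (-1,+2), (+1,+3), (+3,+4), (+5,+5), (+7,+6), (+9,+7); their common second difference is (+2,+1) (constant acceleration).
step 7: (29,31) + (+11,+8) → (40,39)

(40,39)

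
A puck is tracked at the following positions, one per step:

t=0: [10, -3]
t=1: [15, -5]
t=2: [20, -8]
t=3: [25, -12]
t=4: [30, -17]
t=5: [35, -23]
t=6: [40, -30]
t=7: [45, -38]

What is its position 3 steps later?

Successive displacements: [+5, -2], [+5, -3], [+5, -4], [+5, -5], [+5, -6], [+5, -7], [+5, -8] — each changes by [+0, -1].
step 8: [45, -38] + [+5, -9] → [50, -47]
step 9: [50, -47] + [+5, -10] → [55, -57]
step 10: [55, -57] + [+5, -11] → [60, -68]

[60, -68]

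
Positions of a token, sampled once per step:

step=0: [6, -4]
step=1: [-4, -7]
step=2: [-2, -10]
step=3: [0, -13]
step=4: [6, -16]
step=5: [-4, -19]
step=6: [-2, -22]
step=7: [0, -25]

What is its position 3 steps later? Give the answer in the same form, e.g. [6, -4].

First: cycles through 6, -4, -2, 0 every 4 steps. Step 10 lands at position 2 of the cycle → -2.
Second: linear, -3 per step → -34 at step 10.

[-2, -34]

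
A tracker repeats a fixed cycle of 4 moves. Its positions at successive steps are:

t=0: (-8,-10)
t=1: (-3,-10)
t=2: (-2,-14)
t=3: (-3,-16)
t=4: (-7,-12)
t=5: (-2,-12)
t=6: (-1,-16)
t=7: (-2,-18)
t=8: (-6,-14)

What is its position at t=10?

(0,-18)

Step-to-step displacements: (+5,+0), (+1,-4), (-1,-2), (-4,+4), (+5,+0), (+1,-4), (-1,-2), (-4,+4) — a repeating cycle of length 4.
step 9: apply (+5,+0) → (-1,-14)
step 10: apply (+1,-4) → (0,-18)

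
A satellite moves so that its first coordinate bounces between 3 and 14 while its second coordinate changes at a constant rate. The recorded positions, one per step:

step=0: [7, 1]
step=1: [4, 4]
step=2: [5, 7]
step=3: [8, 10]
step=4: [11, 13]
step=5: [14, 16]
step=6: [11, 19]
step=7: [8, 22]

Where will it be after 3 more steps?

The first coordinate reflects between 3 and 14, moving 3 per step.
  step 8: 8 → 5
  step 9: 5 → 4
  step 10: 4 → 7
The second coordinate changes by +3 each step: at step 10 it is 31.

[7, 31]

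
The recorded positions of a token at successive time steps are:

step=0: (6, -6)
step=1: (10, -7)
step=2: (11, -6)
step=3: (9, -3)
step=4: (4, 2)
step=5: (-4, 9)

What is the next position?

(-15, 18)

Taking differences between consecutive positions: (+4, -1), (+1, +1), (-2, +3), (-5, +5), (-8, +7). These grow by (-3, +2) each step.
step 6: (-4, 9) + (-11, +9) → (-15, 18)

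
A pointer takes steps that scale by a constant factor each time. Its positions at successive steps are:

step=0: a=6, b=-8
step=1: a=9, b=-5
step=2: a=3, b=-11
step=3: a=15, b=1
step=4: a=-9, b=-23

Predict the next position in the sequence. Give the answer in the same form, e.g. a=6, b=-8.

The jumps are (+3,+3), (-6,-6), (+12,+12), (-24,-24) — a geometric progression with ratio -2.
step 5: a=-9, b=-23 + (+48,+48) → a=39, b=25

a=39, b=25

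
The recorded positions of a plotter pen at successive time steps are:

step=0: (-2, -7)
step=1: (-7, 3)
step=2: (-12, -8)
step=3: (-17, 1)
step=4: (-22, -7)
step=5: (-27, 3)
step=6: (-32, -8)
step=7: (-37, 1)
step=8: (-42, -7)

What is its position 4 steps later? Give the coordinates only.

(-62, -7)

First: linear, -5 per step → -62 at step 12.
Second: cycles through -7, 3, -8, 1 every 4 steps. Step 12 lands at position 0 of the cycle → -7.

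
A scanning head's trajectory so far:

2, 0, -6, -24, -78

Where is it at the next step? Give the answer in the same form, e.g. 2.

-240

Consecutive displacements -2, -6, -18, -54 scale by a factor of 3 each step.
step 5: -78 − 162 → -240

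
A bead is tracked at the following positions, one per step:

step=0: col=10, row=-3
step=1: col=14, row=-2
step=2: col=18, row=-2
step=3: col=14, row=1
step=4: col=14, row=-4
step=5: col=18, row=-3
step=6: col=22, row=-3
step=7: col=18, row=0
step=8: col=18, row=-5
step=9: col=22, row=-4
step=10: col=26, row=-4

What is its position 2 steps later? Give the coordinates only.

Step-to-step displacements: (+4, +1), (+4, +0), (-4, +3), (+0, -5), (+4, +1), (+4, +0), (-4, +3), (+0, -5), (+4, +1), (+4, +0) — a repeating cycle of length 4.
step 11: apply (-4, +3) → col=22, row=-1
step 12: apply (+0, -5) → col=22, row=-6

col=22, row=-6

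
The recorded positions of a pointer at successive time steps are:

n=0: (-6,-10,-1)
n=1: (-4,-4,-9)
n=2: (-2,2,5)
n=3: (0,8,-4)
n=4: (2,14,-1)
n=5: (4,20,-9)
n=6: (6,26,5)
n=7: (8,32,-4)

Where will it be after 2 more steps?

(12,44,-9)

First: linear, +2 per step → 12 at step 9.
Second: linear, +6 per step → 44 at step 9.
Third: cycles through -1, -9, 5, -4 every 4 steps. Step 9 lands at position 1 of the cycle → -9.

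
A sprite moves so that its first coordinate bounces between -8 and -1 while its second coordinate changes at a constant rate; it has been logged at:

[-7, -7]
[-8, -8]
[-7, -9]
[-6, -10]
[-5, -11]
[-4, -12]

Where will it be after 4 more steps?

The first coordinate reflects between -8 and -1, moving 1 per step.
  step 6: -4 → -3
  step 7: -3 → -2
  step 8: -2 → -1
  step 9: -1 → -2
The second coordinate changes by -1 each step: at step 9 it is -16.

[-2, -16]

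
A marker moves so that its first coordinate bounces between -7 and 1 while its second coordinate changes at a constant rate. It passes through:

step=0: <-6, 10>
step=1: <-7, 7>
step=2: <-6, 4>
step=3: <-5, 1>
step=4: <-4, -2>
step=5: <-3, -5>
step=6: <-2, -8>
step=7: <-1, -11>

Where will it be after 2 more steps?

The first coordinate travels 1 per step and bounces off the walls at -7 and 1.
  step 8: -1 → 0
  step 9: 0 → 1
The second coordinate changes by -3 each step: at step 9 it is -17.

<1, -17>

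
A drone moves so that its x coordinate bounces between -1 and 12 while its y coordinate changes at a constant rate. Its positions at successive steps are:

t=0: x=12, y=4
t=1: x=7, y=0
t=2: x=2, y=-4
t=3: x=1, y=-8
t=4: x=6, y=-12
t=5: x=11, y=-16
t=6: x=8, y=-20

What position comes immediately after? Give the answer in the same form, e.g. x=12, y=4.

x=3, y=-24

The x coordinate reflects between -1 and 12, moving 5 per step.
  step 7: 8 → 3
The y coordinate changes by -4 each step: at step 7 it is -24.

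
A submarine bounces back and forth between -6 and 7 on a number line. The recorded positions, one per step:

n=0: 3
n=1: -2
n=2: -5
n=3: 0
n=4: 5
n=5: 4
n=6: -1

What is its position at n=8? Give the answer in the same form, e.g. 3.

-1

The value reflects between -6 and 7, moving 5 per step.
  step 7: -1 → -6
  step 8: -6 → -1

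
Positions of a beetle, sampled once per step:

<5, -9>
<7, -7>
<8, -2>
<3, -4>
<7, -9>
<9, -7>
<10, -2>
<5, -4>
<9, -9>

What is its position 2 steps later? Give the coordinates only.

<12, -2>

Differencing gives <+2, +2>, <+1, +5>, <-5, -2>, <+4, -5>, <+2, +2>, <+1, +5>, <-5, -2>, <+4, -5>. This is the pattern <+2, +2>, <+1, +5>, <-5, -2>, <+4, -5> repeated.
step 9: apply <+2, +2> → <11, -7>
step 10: apply <+1, +5> → <12, -2>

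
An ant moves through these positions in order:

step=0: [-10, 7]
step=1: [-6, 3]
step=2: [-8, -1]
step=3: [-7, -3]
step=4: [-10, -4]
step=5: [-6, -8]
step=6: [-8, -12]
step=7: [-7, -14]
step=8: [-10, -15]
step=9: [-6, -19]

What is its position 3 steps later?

Step-to-step displacements: [+4, -4], [-2, -4], [+1, -2], [-3, -1], [+4, -4], [-2, -4], [+1, -2], [-3, -1], [+4, -4] — a repeating cycle of length 4.
step 10: apply [-2, -4] → [-8, -23]
step 11: apply [+1, -2] → [-7, -25]
step 12: apply [-3, -1] → [-10, -26]

[-10, -26]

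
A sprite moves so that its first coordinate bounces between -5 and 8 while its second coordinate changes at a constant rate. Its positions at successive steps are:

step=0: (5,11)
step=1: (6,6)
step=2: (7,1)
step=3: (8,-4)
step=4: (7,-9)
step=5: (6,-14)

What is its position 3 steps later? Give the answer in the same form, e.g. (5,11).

The first coordinate reflects between -5 and 8, moving 1 per step.
  step 6: 6 → 5
  step 7: 5 → 4
  step 8: 4 → 3
The second coordinate changes by -5 each step: at step 8 it is -29.

(3,-29)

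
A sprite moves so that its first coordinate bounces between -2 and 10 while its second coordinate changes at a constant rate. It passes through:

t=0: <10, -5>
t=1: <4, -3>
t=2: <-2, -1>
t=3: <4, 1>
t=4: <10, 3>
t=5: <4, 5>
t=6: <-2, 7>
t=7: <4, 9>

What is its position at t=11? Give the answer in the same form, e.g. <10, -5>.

The first coordinate reflects between -2 and 10, moving 6 per step.
  step 8: 4 → 10
  step 9: 10 → 4
  step 10: 4 → -2
  step 11: -2 → 4
The second coordinate changes by +2 each step: at step 11 it is 17.

<4, 17>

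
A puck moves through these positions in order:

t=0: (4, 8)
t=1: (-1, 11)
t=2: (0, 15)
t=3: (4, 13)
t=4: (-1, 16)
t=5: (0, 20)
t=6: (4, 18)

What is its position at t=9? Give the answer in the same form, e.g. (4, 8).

(4, 23)

The moves between consecutive positions are (-5, +3), (+1, +4), (+4, -2), (-5, +3), (+1, +4), (+4, -2); they repeat the 3-cycle [(-5, +3), (+1, +4), (+4, -2)].
step 7: apply (-5, +3) → (-1, 21)
step 8: apply (+1, +4) → (0, 25)
step 9: apply (+4, -2) → (4, 23)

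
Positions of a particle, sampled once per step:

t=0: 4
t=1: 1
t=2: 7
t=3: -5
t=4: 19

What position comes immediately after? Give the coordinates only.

Consecutive displacements -3, +6, -12, +24 scale by a factor of -2 each step.
step 5: 19 − 48 → -29

-29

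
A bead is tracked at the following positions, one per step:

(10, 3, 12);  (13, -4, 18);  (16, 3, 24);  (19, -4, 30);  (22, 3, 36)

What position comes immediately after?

(25, -4, 42)

First: linear, +3 per step → 25 at step 5.
Second: cycles through 3, -4 every 2 steps. Step 5 lands at position 1 of the cycle → -4.
Third: linear, +6 per step → 42 at step 5.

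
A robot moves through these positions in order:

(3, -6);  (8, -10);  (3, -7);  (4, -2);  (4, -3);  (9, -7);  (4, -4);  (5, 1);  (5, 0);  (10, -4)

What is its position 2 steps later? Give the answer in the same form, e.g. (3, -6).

(6, 4)

The moves between consecutive positions are (+5, -4), (-5, +3), (+1, +5), (+0, -1), (+5, -4), (-5, +3), (+1, +5), (+0, -1), (+5, -4); they repeat the 4-cycle [(+5, -4), (-5, +3), (+1, +5), (+0, -1)].
step 10: apply (-5, +3) → (5, -1)
step 11: apply (+1, +5) → (6, 4)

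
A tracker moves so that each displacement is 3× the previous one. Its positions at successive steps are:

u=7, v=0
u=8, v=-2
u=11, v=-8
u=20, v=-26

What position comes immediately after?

u=47, v=-80

Consecutive displacements (+1, -2), (+3, -6), (+9, -18) scale by a factor of 3 each step.
step 4: u=20, v=-26 + (+27, -54) → u=47, v=-80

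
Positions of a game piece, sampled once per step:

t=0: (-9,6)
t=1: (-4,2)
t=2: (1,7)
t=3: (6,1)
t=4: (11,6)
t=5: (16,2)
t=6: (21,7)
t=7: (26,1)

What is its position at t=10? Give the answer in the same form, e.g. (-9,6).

First: linear, +5 per step → 41 at step 10.
Second: cycles through 6, 2, 7, 1 every 4 steps. Step 10 lands at position 2 of the cycle → 7.

(41,7)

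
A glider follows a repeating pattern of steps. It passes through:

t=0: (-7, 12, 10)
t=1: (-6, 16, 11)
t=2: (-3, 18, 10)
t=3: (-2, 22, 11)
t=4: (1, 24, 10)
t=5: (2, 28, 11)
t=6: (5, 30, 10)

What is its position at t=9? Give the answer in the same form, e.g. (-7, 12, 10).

(10, 40, 11)

Differencing gives (+1, +4, +1), (+3, +2, -1), (+1, +4, +1), (+3, +2, -1), (+1, +4, +1), (+3, +2, -1). This is the pattern (+1, +4, +1), (+3, +2, -1) repeated.
step 7: apply (+1, +4, +1) → (6, 34, 11)
step 8: apply (+3, +2, -1) → (9, 36, 10)
step 9: apply (+1, +4, +1) → (10, 40, 11)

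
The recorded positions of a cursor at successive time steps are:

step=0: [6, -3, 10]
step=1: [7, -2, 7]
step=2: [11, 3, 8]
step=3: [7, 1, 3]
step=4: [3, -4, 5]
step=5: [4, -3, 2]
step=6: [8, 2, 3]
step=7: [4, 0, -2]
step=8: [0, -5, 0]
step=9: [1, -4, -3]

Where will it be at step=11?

Differencing gives [+1, +1, -3], [+4, +5, +1], [-4, -2, -5], [-4, -5, +2], [+1, +1, -3], [+4, +5, +1], [-4, -2, -5], [-4, -5, +2], [+1, +1, -3]. This is the pattern [+1, +1, -3], [+4, +5, +1], [-4, -2, -5], [-4, -5, +2] repeated.
step 10: apply [+4, +5, +1] → [5, 1, -2]
step 11: apply [-4, -2, -5] → [1, -1, -7]

[1, -1, -7]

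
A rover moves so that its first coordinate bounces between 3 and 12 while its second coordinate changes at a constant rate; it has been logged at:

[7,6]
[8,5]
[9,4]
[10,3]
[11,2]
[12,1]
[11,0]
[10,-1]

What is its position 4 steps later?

The first coordinate reflects between 3 and 12, moving 1 per step.
  step 8: 10 → 9
  step 9: 9 → 8
  step 10: 8 → 7
  step 11: 7 → 6
The second coordinate changes by -1 each step: at step 11 it is -5.

[6,-5]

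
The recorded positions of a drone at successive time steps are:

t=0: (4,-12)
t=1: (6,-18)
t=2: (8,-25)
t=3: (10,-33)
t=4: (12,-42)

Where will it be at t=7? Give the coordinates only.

First differences are (+2,-6), (+2,-7), (+2,-8), (+2,-9); their common second difference is (+0,-1) (constant acceleration).
step 5: (12,-42) + (+2,-10) → (14,-52)
step 6: (14,-52) + (+2,-11) → (16,-63)
step 7: (16,-63) + (+2,-12) → (18,-75)

(18,-75)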